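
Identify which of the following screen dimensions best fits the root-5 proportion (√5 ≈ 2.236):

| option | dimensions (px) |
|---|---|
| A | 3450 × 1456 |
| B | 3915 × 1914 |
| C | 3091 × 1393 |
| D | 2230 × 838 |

C

Ratios (long/short): A ≈ 2.370; B ≈ 2.045; C ≈ 2.219; D ≈ 2.661.
root-5 ≈ 2.236; option C is nearest (Δ 0.017).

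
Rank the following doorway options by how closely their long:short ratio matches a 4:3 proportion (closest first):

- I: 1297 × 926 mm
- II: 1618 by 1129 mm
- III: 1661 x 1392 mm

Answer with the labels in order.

Ratios: I = 1297 / 926 ≈ 1.401; II = 1618 / 1129 ≈ 1.433; III = 1661 / 1392 ≈ 1.193.
|Δ from 1.333|: I 0.068; II 0.100; III 0.140.

I, II, III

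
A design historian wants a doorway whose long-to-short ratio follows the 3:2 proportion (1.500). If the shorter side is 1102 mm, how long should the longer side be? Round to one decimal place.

1653.0 mm

3:2 = 1.50000.
Longer side = 1102 × 1.50000 ≈ 1653.000 → 1653.0 mm.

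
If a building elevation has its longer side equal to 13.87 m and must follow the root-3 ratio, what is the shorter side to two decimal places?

root-3 ≈ 1.73205.
Shorter side = 13.87 ÷ 1.73205 ≈ 8.0079 → 8.01 m.

8.01 m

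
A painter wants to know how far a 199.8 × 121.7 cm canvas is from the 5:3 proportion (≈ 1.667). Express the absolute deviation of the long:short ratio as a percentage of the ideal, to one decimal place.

1.5%

Ratio = 199.8 / 121.7 ≈ 1.6417.
Ideal 5:3 ≈ 1.6667. |1.6417 − 1.6667| / 1.6667 ≈ 1.50% → 1.5%.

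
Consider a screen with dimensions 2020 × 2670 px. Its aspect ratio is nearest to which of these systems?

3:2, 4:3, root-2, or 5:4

Ratio = 2670 / 2020 ≈ 1.322.
Distances: 3:2 1.500 (Δ 0.178); 4:3 1.333 (Δ 0.011); root-2 1.414 (Δ 0.092); 5:4 1.250 (Δ 0.072).

4:3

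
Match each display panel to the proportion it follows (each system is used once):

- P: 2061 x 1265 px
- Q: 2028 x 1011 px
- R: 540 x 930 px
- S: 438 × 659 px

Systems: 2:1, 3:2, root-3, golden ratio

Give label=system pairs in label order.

P=golden ratio, Q=2:1, R=root-3, S=3:2

P = 2061/1265 ≈ 1.629 → golden ratio (1.618)
Q = 2028/1011 ≈ 2.006 → 2:1 (2.000)
R = 930/540 ≈ 1.722 → root-3 (1.732)
S = 659/438 ≈ 1.505 → 3:2 (1.500)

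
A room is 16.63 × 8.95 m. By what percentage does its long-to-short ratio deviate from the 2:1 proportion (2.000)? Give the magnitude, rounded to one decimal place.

7.1%

Ratio = 16.63 / 8.95 ≈ 1.8581.
Ideal 2:1 = 2.0000. |1.8581 − 2.0000| / 2.0000 ≈ 7.09% → 7.1%.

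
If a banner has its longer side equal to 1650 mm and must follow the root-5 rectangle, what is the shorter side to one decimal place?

737.9 mm

root-5 ≈ 2.23607.
Shorter side = 1650 ÷ 2.23607 ≈ 737.902 → 737.9 mm.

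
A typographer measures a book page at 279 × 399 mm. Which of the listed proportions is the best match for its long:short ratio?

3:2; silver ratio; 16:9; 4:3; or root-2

root-2

399/279 ≈ 1.430. Nearest candidates are root-2 (1.414, off by 0.016) and 3:2 (1.500, off by 0.070).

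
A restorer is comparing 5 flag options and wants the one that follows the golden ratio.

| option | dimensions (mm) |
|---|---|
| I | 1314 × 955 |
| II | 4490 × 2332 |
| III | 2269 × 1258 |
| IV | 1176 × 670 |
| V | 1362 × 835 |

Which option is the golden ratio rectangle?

V

Target golden ratio ≈ 1.618.
I: 1.376 (Δ0.242)  II: 1.925 (Δ0.307)  III: 1.804 (Δ0.186)  IV: 1.755 (Δ0.137)  V: 1.631 (Δ0.013)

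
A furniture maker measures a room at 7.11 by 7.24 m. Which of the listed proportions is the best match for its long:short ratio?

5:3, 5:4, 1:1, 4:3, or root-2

1:1

Ratio = 7.24 / 7.11 ≈ 1.018.
Distances: 5:3 1.667 (Δ 0.649); 5:4 1.250 (Δ 0.232); 1:1 1.000 (Δ 0.018); 4:3 1.333 (Δ 0.315); root-2 1.414 (Δ 0.396).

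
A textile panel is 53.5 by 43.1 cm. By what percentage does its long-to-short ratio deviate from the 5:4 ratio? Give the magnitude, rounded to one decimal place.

Ratio = 53.5 / 43.1 ≈ 1.2413.
Ideal 5:4 = 1.2500. |1.2413 − 1.2500| / 1.2500 ≈ 0.70% → 0.7%.

0.7%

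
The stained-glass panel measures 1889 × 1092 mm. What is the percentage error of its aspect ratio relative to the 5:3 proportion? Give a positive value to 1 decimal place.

3.8%

Ratio = 1889 / 1092 ≈ 1.7299.
Ideal 5:3 ≈ 1.6667. |1.7299 − 1.6667| / 1.6667 ≈ 3.79% → 3.8%.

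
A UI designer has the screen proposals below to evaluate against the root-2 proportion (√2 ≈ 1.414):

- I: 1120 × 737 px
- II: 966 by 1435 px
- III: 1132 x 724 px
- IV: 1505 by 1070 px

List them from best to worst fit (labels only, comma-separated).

I: 1120/737 ≈ 1.520 → |1.520 − 1.414| = 0.106
II: 1435/966 ≈ 1.486 → |1.486 − 1.414| = 0.072
III: 1132/724 ≈ 1.564 → |1.564 − 1.414| = 0.150
IV: 1505/1070 ≈ 1.407 → |1.407 − 1.414| = 0.007

IV, II, I, III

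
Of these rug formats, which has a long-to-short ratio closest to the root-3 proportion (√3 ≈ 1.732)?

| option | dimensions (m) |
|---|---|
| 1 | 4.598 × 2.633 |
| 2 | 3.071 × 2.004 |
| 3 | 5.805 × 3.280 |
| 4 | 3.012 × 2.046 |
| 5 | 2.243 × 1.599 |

1

Target root-3 ≈ 1.732.
1: 1.746 (Δ0.014)  2: 1.532 (Δ0.200)  3: 1.770 (Δ0.038)  4: 1.472 (Δ0.260)  5: 1.403 (Δ0.329)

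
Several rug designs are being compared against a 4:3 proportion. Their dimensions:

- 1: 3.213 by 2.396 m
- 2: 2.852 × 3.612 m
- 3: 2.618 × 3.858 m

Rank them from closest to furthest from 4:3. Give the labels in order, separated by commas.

1, 2, 3

1: 3.213/2.396 ≈ 1.341 → |1.341 − 1.333| = 0.008
2: 3.612/2.852 ≈ 1.266 → |1.266 − 1.333| = 0.067
3: 3.858/2.618 ≈ 1.474 → |1.474 − 1.333| = 0.141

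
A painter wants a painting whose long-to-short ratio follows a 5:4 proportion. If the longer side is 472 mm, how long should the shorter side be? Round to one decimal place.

5:4 = 1.25000.
Shorter side = 472 ÷ 1.25000 ≈ 377.600 → 377.6 mm.

377.6 mm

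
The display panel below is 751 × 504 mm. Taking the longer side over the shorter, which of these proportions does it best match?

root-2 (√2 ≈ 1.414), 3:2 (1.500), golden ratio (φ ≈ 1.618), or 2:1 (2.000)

751/504 ≈ 1.490. Nearest candidates are 3:2 (1.500, off by 0.010) and root-2 (1.414, off by 0.076).

3:2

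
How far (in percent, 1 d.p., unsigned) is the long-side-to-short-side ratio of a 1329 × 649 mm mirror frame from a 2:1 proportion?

Ratio = 1329 / 649 ≈ 2.0478.
Ideal 2:1 = 2.0000. |2.0478 − 2.0000| / 2.0000 ≈ 2.39% → 2.4%.

2.4%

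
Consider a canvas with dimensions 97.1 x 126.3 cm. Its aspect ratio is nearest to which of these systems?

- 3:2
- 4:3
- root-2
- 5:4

126.3/97.1 ≈ 1.301. Nearest candidates are 4:3 (1.333, off by 0.032) and 5:4 (1.250, off by 0.051).

4:3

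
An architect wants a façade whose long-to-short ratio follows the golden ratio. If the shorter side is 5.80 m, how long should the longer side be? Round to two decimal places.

golden ratio ≈ 1.61803.
Longer side = 5.80 × 1.61803 ≈ 9.3846 → 9.38 m.

9.38 m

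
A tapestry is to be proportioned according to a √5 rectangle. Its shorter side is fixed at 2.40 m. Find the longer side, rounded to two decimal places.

root-5 ≈ 2.23607.
Longer side = 2.40 × 2.23607 ≈ 5.3666 → 5.37 m.

5.37 m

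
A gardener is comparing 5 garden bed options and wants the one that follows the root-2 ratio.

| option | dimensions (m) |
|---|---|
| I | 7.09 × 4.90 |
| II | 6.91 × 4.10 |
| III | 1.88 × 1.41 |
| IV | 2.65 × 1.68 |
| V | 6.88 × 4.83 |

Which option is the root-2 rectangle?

Ratios (long/short): I ≈ 1.447; II ≈ 1.685; III ≈ 1.333; IV ≈ 1.577; V ≈ 1.424.
root-2 ≈ 1.414; option V is nearest (Δ 0.010).

V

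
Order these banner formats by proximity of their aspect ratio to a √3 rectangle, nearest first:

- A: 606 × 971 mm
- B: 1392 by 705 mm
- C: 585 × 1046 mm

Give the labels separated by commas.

C, A, B

A: 971/606 ≈ 1.602 → |1.602 − 1.732| = 0.130
B: 1392/705 ≈ 1.974 → |1.974 − 1.732| = 0.242
C: 1046/585 ≈ 1.788 → |1.788 − 1.732| = 0.056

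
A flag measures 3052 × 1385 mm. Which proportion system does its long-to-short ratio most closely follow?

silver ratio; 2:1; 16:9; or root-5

Ratio = 3052 / 1385 ≈ 2.204.
Distances: silver ratio 2.414 (Δ 0.210); 2:1 2.000 (Δ 0.204); 16:9 1.778 (Δ 0.426); root-5 2.236 (Δ 0.032).

root-5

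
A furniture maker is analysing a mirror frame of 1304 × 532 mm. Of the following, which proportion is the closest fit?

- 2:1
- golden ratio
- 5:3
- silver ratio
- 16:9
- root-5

silver ratio

1304/532 ≈ 2.451. Nearest candidates are silver ratio (2.414, off by 0.037) and root-5 (2.236, off by 0.215).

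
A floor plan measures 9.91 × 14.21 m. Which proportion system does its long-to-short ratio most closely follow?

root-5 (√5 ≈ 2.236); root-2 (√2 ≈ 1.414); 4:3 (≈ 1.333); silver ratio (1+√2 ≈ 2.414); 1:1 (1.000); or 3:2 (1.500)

root-2

14.21/9.91 ≈ 1.434. Nearest candidates are root-2 (1.414, off by 0.020) and 3:2 (1.500, off by 0.066).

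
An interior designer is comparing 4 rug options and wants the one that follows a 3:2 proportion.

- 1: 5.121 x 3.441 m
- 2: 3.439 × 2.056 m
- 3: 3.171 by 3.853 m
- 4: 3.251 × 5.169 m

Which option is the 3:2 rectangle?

Ratios (long/short): 1 ≈ 1.488; 2 ≈ 1.673; 3 ≈ 1.215; 4 ≈ 1.590.
3:2 ≈ 1.500; option 1 is nearest (Δ 0.012).

1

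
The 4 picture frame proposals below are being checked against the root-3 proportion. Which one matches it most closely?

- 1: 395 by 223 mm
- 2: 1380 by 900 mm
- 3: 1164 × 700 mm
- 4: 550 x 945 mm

Target root-3 ≈ 1.732.
1: 1.771 (Δ0.039)  2: 1.533 (Δ0.199)  3: 1.663 (Δ0.069)  4: 1.718 (Δ0.014)

4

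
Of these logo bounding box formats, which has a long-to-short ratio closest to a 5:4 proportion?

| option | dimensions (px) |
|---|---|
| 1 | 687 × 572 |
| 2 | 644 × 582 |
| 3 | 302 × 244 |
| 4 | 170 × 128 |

Target 5:4 ≈ 1.250.
1: 1.201 (Δ0.049)  2: 1.107 (Δ0.143)  3: 1.238 (Δ0.012)  4: 1.328 (Δ0.078)

3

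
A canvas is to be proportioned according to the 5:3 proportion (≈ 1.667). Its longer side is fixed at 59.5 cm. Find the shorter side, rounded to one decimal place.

35.7 cm

5:3 ≈ 1.66667.
Shorter side = 59.5 ÷ 1.66667 ≈ 35.700 → 35.7 cm.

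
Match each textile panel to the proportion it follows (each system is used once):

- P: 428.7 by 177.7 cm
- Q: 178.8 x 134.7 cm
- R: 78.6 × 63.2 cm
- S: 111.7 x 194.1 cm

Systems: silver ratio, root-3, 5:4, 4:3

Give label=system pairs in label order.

P=silver ratio, Q=4:3, R=5:4, S=root-3

P = 428.7/177.7 ≈ 2.412 → silver ratio (2.414)
Q = 178.8/134.7 ≈ 1.327 → 4:3 (1.333)
R = 78.6/63.2 ≈ 1.244 → 5:4 (1.250)
S = 194.1/111.7 ≈ 1.738 → root-3 (1.732)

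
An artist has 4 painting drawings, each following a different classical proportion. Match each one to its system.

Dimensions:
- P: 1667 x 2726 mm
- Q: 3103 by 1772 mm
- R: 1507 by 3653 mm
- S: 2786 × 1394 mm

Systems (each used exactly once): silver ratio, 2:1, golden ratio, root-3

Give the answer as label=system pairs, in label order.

P=golden ratio, Q=root-3, R=silver ratio, S=2:1

Ratios: P ≈ 1.635; Q ≈ 1.751; R ≈ 2.424; S ≈ 1.999.
Targets: silver ratio ≈ 2.414; 2:1 ≈ 2.000; golden ratio ≈ 1.618; root-3 ≈ 1.732.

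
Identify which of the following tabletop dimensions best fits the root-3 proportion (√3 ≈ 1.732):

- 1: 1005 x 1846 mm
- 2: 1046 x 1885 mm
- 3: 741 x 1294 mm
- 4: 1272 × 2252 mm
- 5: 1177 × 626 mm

Target root-3 ≈ 1.732.
1: 1.837 (Δ0.105)  2: 1.802 (Δ0.070)  3: 1.746 (Δ0.014)  4: 1.770 (Δ0.038)  5: 1.880 (Δ0.148)

3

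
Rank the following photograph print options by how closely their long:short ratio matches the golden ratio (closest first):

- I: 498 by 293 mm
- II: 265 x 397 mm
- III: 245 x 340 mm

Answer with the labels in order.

I, II, III

I: 498/293 ≈ 1.700 → |1.700 − 1.618| = 0.082
II: 397/265 ≈ 1.498 → |1.498 − 1.618| = 0.120
III: 340/245 ≈ 1.388 → |1.388 − 1.618| = 0.230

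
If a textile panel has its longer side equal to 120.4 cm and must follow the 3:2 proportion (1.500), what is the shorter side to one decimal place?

80.3 cm

3:2 = 1.50000.
Shorter side = 120.4 ÷ 1.50000 ≈ 80.267 → 80.3 cm.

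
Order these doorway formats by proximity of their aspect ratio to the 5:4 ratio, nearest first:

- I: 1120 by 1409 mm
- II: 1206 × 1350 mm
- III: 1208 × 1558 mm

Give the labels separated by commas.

Ratios: I = 1409 / 1120 ≈ 1.258; II = 1350 / 1206 ≈ 1.119; III = 1558 / 1208 ≈ 1.290.
|Δ from 1.250|: I 0.008; II 0.131; III 0.040.

I, III, II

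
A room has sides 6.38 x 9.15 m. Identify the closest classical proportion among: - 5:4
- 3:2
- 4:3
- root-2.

root-2

Ratio = 9.15 / 6.38 ≈ 1.434.
Distances: 5:4 1.250 (Δ 0.184); 3:2 1.500 (Δ 0.066); 4:3 1.333 (Δ 0.101); root-2 1.414 (Δ 0.020).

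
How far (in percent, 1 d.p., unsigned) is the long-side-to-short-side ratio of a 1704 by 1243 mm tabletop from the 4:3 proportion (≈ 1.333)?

2.8%

Ratio = 1704 / 1243 ≈ 1.3709.
Ideal 4:3 ≈ 1.3333. |1.3709 − 1.3333| / 1.3333 ≈ 2.82% → 2.8%.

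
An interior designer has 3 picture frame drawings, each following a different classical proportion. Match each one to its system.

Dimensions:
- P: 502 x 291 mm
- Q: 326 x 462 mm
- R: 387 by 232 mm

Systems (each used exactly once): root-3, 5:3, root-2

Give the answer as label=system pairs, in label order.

Ratios: P ≈ 1.725; Q ≈ 1.417; R ≈ 1.668.
Targets: root-3 ≈ 1.732; 5:3 ≈ 1.667; root-2 ≈ 1.414.

P=root-3, Q=root-2, R=5:3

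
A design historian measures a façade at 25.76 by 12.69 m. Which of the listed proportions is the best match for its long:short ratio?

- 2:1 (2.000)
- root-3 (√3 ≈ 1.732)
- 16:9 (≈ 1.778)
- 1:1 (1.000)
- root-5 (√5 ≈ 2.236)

Ratio = 25.76 / 12.69 ≈ 2.030.
Distances: 2:1 2.000 (Δ 0.030); root-3 1.732 (Δ 0.298); 16:9 1.778 (Δ 0.252); 1:1 1.000 (Δ 1.030); root-5 2.236 (Δ 0.206).

2:1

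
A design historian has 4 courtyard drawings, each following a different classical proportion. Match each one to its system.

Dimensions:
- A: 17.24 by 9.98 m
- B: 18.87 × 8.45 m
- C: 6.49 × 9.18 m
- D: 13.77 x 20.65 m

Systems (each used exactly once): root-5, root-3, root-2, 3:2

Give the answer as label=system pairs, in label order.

Ratios: A ≈ 1.727; B ≈ 2.233; C ≈ 1.414; D ≈ 1.500.
Targets: root-5 ≈ 2.236; root-3 ≈ 1.732; root-2 ≈ 1.414; 3:2 ≈ 1.500.

A=root-3, B=root-5, C=root-2, D=3:2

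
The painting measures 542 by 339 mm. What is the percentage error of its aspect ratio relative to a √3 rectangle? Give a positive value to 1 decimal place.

Ratio = 542 / 339 ≈ 1.5988.
Ideal root-3 ≈ 1.7321. |1.5988 − 1.7321| / 1.7321 ≈ 7.70% → 7.7%.

7.7%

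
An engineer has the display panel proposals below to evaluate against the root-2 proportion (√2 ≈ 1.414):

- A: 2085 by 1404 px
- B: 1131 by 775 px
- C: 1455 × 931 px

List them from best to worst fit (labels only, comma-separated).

B, A, C

Ratios: A = 2085 / 1404 ≈ 1.485; B = 1131 / 775 ≈ 1.459; C = 1455 / 931 ≈ 1.563.
|Δ from 1.414|: A 0.071; B 0.045; C 0.149.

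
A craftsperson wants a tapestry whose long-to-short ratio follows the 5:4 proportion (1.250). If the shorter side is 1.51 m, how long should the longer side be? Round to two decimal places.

5:4 = 1.25000.
Longer side = 1.51 × 1.25000 ≈ 1.8875 → 1.89 m.

1.89 m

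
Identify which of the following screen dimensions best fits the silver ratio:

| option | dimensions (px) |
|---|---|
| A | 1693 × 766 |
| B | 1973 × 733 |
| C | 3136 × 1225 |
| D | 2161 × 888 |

Target silver ratio ≈ 2.414.
A: 2.210 (Δ0.204)  B: 2.692 (Δ0.278)  C: 2.560 (Δ0.146)  D: 2.434 (Δ0.020)

D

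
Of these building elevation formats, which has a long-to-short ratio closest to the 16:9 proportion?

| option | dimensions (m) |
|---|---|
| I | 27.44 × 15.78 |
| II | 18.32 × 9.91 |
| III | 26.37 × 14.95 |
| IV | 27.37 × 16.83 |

III

Ratios (long/short): I ≈ 1.739; II ≈ 1.849; III ≈ 1.764; IV ≈ 1.626.
16:9 ≈ 1.778; option III is nearest (Δ 0.014).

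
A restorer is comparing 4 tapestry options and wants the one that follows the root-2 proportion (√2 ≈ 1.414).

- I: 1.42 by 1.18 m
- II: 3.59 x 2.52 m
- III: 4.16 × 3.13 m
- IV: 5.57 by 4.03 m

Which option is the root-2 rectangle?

II

Target root-2 ≈ 1.414.
I: 1.203 (Δ0.211)  II: 1.425 (Δ0.011)  III: 1.329 (Δ0.085)  IV: 1.382 (Δ0.032)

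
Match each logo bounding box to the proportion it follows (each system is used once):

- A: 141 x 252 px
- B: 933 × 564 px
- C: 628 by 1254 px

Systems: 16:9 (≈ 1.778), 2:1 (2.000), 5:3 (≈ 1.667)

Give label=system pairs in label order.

A=16:9, B=5:3, C=2:1

Ratios: A ≈ 1.787; B ≈ 1.654; C ≈ 1.997.
Targets: 16:9 ≈ 1.778; 2:1 ≈ 2.000; 5:3 ≈ 1.667.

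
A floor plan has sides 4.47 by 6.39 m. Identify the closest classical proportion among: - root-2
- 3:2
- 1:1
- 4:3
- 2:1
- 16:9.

root-2

Ratio = 6.39 / 4.47 ≈ 1.430.
Distances: root-2 1.414 (Δ 0.016); 3:2 1.500 (Δ 0.070); 1:1 1.000 (Δ 0.430); 4:3 1.333 (Δ 0.097); 2:1 2.000 (Δ 0.570); 16:9 1.778 (Δ 0.348).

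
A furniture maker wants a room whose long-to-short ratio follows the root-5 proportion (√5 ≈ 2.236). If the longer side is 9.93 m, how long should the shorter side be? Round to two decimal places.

root-5 ≈ 2.23607.
Shorter side = 9.93 ÷ 2.23607 ≈ 4.4408 → 4.44 m.

4.44 m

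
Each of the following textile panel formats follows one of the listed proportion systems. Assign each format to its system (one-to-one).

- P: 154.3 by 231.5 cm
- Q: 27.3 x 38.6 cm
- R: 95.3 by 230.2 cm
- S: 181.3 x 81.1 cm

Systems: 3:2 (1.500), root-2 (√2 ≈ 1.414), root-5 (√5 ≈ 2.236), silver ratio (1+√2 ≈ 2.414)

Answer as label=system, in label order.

Ratios: P ≈ 1.500; Q ≈ 1.414; R ≈ 2.416; S ≈ 2.236.
Targets: 3:2 ≈ 1.500; root-2 ≈ 1.414; root-5 ≈ 2.236; silver ratio ≈ 2.414.

P=3:2, Q=root-2, R=silver ratio, S=root-5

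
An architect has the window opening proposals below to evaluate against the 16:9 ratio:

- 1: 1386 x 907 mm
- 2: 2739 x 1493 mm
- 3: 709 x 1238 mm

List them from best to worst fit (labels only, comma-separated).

3, 2, 1

1: 1386/907 ≈ 1.528 → |1.528 − 1.778| = 0.250
2: 2739/1493 ≈ 1.835 → |1.835 − 1.778| = 0.057
3: 1238/709 ≈ 1.746 → |1.746 − 1.778| = 0.032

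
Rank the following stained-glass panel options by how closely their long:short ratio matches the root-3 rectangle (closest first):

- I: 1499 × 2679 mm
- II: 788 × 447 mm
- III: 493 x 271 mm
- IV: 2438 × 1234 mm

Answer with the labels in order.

I: 2679/1499 ≈ 1.787 → |1.787 − 1.732| = 0.055
II: 788/447 ≈ 1.763 → |1.763 − 1.732| = 0.031
III: 493/271 ≈ 1.819 → |1.819 − 1.732| = 0.087
IV: 2438/1234 ≈ 1.976 → |1.976 − 1.732| = 0.244

II, I, III, IV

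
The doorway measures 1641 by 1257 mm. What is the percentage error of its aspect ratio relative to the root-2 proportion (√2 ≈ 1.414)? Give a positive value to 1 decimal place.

7.7%

Ratio = 1641 / 1257 ≈ 1.3055.
Ideal root-2 ≈ 1.4142. |1.3055 − 1.4142| / 1.4142 ≈ 7.69% → 7.7%.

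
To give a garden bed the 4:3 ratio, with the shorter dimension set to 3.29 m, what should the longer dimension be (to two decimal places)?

4.39 m

4:3 ≈ 1.33333.
Longer side = 3.29 × 1.33333 ≈ 4.3867 → 4.39 m.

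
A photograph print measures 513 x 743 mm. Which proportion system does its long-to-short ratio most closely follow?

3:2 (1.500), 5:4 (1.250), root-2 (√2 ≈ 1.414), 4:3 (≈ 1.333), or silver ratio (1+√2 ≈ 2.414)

Ratio = 743 / 513 ≈ 1.448.
Distances: 3:2 1.500 (Δ 0.052); 5:4 1.250 (Δ 0.198); root-2 1.414 (Δ 0.034); 4:3 1.333 (Δ 0.115); silver ratio 2.414 (Δ 0.966).

root-2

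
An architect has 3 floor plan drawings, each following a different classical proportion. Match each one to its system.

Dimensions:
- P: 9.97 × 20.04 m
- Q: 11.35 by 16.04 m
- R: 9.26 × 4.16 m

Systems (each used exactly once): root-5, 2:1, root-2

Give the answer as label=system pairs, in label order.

Ratios: P ≈ 2.010; Q ≈ 1.413; R ≈ 2.226.
Targets: root-5 ≈ 2.236; 2:1 ≈ 2.000; root-2 ≈ 1.414.

P=2:1, Q=root-2, R=root-5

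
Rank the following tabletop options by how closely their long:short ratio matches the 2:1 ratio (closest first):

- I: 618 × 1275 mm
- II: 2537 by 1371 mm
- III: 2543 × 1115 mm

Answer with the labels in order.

I: 1275/618 ≈ 2.063 → |2.063 − 2.000| = 0.063
II: 2537/1371 ≈ 1.850 → |1.850 − 2.000| = 0.150
III: 2543/1115 ≈ 2.281 → |2.281 − 2.000| = 0.281

I, II, III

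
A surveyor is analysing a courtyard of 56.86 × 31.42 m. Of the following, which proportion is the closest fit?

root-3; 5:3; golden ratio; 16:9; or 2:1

16:9

56.86/31.42 ≈ 1.810. Nearest candidates are 16:9 (1.778, off by 0.032) and root-3 (1.732, off by 0.078).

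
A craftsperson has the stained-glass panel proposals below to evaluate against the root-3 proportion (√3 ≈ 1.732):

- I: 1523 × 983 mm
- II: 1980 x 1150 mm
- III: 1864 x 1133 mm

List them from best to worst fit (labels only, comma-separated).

II, III, I

I: 1523/983 ≈ 1.549 → |1.549 − 1.732| = 0.183
II: 1980/1150 ≈ 1.722 → |1.722 − 1.732| = 0.010
III: 1864/1133 ≈ 1.645 → |1.645 − 1.732| = 0.087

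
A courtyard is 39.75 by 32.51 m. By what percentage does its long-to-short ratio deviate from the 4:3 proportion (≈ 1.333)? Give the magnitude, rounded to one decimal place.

Ratio = 39.75 / 32.51 ≈ 1.2227.
Ideal 4:3 ≈ 1.3333. |1.2227 − 1.3333| / 1.3333 ≈ 8.30% → 8.3%.

8.3%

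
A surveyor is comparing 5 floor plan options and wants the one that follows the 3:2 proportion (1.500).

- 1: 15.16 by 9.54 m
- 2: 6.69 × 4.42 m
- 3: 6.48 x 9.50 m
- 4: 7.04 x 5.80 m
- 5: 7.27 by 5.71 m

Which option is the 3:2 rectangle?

Ratios (long/short): 1 ≈ 1.589; 2 ≈ 1.514; 3 ≈ 1.466; 4 ≈ 1.214; 5 ≈ 1.273.
3:2 ≈ 1.500; option 2 is nearest (Δ 0.014).

2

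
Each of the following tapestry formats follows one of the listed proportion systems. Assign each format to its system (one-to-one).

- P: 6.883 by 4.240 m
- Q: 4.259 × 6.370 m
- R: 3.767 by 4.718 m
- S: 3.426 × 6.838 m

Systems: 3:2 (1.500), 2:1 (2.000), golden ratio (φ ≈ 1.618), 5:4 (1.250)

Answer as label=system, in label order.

Ratios: P ≈ 1.623; Q ≈ 1.496; R ≈ 1.252; S ≈ 1.996.
Targets: 3:2 ≈ 1.500; 2:1 ≈ 2.000; golden ratio ≈ 1.618; 5:4 ≈ 1.250.

P=golden ratio, Q=3:2, R=5:4, S=2:1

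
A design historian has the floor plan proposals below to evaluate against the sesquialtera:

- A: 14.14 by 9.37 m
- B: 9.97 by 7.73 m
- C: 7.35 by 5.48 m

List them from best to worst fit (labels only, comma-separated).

Ratios: A = 14.14 / 9.37 ≈ 1.509; B = 9.97 / 7.73 ≈ 1.290; C = 7.35 / 5.48 ≈ 1.341.
|Δ from 1.500|: A 0.009; B 0.210; C 0.159.

A, C, B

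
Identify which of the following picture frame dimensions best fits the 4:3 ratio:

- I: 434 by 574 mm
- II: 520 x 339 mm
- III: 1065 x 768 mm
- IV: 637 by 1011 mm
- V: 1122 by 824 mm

Target 4:3 ≈ 1.333.
I: 1.323 (Δ0.010)  II: 1.534 (Δ0.201)  III: 1.387 (Δ0.054)  IV: 1.587 (Δ0.254)  V: 1.362 (Δ0.029)

I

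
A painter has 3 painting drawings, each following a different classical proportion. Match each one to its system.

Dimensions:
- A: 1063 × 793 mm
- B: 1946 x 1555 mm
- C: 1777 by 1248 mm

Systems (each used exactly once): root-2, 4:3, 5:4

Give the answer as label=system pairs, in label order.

A=4:3, B=5:4, C=root-2

A = 1063/793 ≈ 1.340 → 4:3 (1.333)
B = 1946/1555 ≈ 1.251 → 5:4 (1.250)
C = 1777/1248 ≈ 1.424 → root-2 (1.414)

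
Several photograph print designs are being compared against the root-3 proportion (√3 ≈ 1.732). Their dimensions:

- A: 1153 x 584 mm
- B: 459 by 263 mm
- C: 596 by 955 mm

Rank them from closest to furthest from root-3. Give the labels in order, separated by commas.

B, C, A

A: 1153/584 ≈ 1.974 → |1.974 − 1.732| = 0.242
B: 459/263 ≈ 1.745 → |1.745 − 1.732| = 0.013
C: 955/596 ≈ 1.602 → |1.602 − 1.732| = 0.130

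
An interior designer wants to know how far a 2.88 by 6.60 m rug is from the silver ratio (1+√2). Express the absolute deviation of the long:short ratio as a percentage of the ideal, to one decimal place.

Ratio = 6.60 / 2.88 ≈ 2.2917.
Ideal silver ratio ≈ 2.4142. |2.2917 − 2.4142| / 2.4142 ≈ 5.07% → 5.1%.

5.1%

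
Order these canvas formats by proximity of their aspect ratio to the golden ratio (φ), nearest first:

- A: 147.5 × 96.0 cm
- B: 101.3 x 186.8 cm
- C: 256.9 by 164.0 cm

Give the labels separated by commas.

C, A, B

Ratios: A = 147.5 / 96.0 ≈ 1.536; B = 186.8 / 101.3 ≈ 1.844; C = 256.9 / 164.0 ≈ 1.566.
|Δ from 1.618|: A 0.082; B 0.226; C 0.052.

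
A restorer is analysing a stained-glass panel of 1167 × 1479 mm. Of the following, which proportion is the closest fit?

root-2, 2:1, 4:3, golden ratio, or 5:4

5:4

Ratio = 1479 / 1167 ≈ 1.267.
Distances: root-2 1.414 (Δ 0.147); 2:1 2.000 (Δ 0.733); 4:3 1.333 (Δ 0.066); golden ratio 1.618 (Δ 0.351); 5:4 1.250 (Δ 0.017).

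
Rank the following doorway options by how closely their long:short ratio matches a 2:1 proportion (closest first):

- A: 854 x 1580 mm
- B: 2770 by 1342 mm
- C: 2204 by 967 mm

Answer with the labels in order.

B, A, C

Ratios: A = 1580 / 854 ≈ 1.850; B = 2770 / 1342 ≈ 2.064; C = 2204 / 967 ≈ 2.279.
|Δ from 2.000|: A 0.150; B 0.064; C 0.279.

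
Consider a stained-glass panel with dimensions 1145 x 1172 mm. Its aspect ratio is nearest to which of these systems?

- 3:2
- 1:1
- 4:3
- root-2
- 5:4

1:1

1172/1145 ≈ 1.024. Nearest candidates are 1:1 (1.000, off by 0.024) and 5:4 (1.250, off by 0.226).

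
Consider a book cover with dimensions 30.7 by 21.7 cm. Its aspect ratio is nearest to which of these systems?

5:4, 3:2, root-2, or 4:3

30.7/21.7 ≈ 1.415. Nearest candidates are root-2 (1.414, off by 0.001) and 4:3 (1.333, off by 0.082).

root-2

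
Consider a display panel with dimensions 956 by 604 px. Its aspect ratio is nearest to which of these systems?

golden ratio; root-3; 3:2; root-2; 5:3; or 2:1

golden ratio

Ratio = 956 / 604 ≈ 1.583.
Distances: golden ratio 1.618 (Δ 0.035); root-3 1.732 (Δ 0.149); 3:2 1.500 (Δ 0.083); root-2 1.414 (Δ 0.169); 5:3 1.667 (Δ 0.084); 2:1 2.000 (Δ 0.417).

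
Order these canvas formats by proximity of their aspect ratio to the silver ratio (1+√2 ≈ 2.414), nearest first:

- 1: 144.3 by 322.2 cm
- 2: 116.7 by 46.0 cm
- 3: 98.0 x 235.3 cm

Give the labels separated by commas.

1: 322.2/144.3 ≈ 2.233 → |2.233 − 2.414| = 0.181
2: 116.7/46.0 ≈ 2.537 → |2.537 − 2.414| = 0.123
3: 235.3/98.0 ≈ 2.401 → |2.401 − 2.414| = 0.013

3, 2, 1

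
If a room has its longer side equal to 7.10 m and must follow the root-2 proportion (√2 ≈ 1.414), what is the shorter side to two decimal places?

root-2 ≈ 1.41421.
Shorter side = 7.10 ÷ 1.41421 ≈ 5.0205 → 5.02 m.

5.02 m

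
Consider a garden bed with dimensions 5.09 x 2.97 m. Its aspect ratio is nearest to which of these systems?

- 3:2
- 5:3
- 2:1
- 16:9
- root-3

5.09/2.97 ≈ 1.714. Nearest candidates are root-3 (1.732, off by 0.018) and 5:3 (1.667, off by 0.047).

root-3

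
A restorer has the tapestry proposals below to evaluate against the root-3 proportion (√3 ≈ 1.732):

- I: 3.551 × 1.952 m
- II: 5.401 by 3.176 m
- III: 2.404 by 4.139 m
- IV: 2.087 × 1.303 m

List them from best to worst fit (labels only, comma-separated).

Ratios: I = 3.551 / 1.952 ≈ 1.819; II = 5.401 / 3.176 ≈ 1.701; III = 4.139 / 2.404 ≈ 1.722; IV = 2.087 / 1.303 ≈ 1.602.
|Δ from 1.732|: I 0.087; II 0.031; III 0.010; IV 0.130.

III, II, I, IV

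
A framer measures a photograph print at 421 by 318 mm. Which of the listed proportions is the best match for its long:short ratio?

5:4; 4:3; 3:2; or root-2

4:3

Ratio = 421 / 318 ≈ 1.324.
Distances: 5:4 1.250 (Δ 0.074); 4:3 1.333 (Δ 0.009); 3:2 1.500 (Δ 0.176); root-2 1.414 (Δ 0.090).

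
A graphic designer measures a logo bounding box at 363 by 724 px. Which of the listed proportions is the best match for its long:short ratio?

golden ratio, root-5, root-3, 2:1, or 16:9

2:1

Ratio = 724 / 363 ≈ 1.994.
Distances: golden ratio 1.618 (Δ 0.376); root-5 2.236 (Δ 0.242); root-3 1.732 (Δ 0.262); 2:1 2.000 (Δ 0.006); 16:9 1.778 (Δ 0.216).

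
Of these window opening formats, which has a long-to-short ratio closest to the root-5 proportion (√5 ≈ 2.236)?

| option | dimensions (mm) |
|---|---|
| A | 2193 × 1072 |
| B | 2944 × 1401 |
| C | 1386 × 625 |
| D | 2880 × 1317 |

C

Ratios (long/short): A ≈ 2.046; B ≈ 2.101; C ≈ 2.218; D ≈ 2.187.
root-5 ≈ 2.236; option C is nearest (Δ 0.018).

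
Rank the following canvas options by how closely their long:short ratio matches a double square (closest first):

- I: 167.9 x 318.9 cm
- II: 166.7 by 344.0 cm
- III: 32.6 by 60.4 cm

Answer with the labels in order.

Ratios: I = 318.9 / 167.9 ≈ 1.899; II = 344.0 / 166.7 ≈ 2.064; III = 60.4 / 32.6 ≈ 1.853.
|Δ from 2.000|: I 0.101; II 0.064; III 0.147.

II, I, III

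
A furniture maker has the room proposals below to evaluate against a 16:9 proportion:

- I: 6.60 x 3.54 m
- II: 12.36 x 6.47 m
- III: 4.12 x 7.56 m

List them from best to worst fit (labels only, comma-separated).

III, I, II

Ratios: I = 6.60 / 3.54 ≈ 1.864; II = 12.36 / 6.47 ≈ 1.910; III = 7.56 / 4.12 ≈ 1.835.
|Δ from 1.778|: I 0.086; II 0.132; III 0.057.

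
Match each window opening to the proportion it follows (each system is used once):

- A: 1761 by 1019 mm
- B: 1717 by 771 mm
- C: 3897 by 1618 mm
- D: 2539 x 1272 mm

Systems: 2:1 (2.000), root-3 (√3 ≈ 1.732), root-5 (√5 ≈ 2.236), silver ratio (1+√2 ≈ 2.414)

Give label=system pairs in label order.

A=root-3, B=root-5, C=silver ratio, D=2:1

Ratios: A ≈ 1.728; B ≈ 2.227; C ≈ 2.409; D ≈ 1.996.
Targets: 2:1 ≈ 2.000; root-3 ≈ 1.732; root-5 ≈ 2.236; silver ratio ≈ 2.414.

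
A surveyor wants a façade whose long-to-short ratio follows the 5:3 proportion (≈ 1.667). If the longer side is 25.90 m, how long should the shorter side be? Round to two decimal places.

5:3 ≈ 1.66667.
Shorter side = 25.90 ÷ 1.66667 ≈ 15.5400 → 15.54 m.

15.54 m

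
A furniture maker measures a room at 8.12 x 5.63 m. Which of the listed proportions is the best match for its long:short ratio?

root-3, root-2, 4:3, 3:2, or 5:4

root-2

Ratio = 8.12 / 5.63 ≈ 1.442.
Distances: root-3 1.732 (Δ 0.290); root-2 1.414 (Δ 0.028); 4:3 1.333 (Δ 0.109); 3:2 1.500 (Δ 0.058); 5:4 1.250 (Δ 0.192).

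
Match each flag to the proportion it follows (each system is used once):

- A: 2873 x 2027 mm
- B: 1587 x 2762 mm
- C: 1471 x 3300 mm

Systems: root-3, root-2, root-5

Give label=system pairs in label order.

Ratios: A ≈ 1.417; B ≈ 1.740; C ≈ 2.243.
Targets: root-3 ≈ 1.732; root-2 ≈ 1.414; root-5 ≈ 2.236.

A=root-2, B=root-3, C=root-5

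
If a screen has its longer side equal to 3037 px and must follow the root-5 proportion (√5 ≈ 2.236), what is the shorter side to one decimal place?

1358.2 px

root-5 ≈ 2.23607.
Shorter side = 3037 ÷ 2.23607 ≈ 1358.186 → 1358.2 px.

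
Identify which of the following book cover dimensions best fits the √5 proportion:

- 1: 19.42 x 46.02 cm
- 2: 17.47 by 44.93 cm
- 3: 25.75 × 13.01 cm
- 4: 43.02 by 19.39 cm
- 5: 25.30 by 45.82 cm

4

Target root-5 ≈ 2.236.
1: 2.370 (Δ0.134)  2: 2.572 (Δ0.336)  3: 1.979 (Δ0.257)  4: 2.219 (Δ0.017)  5: 1.811 (Δ0.425)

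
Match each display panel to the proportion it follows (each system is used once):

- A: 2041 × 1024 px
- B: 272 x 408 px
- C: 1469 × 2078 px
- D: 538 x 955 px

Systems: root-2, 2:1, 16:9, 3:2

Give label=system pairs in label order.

A = 2041/1024 ≈ 1.993 → 2:1 (2.000)
B = 408/272 ≈ 1.500 → 3:2 (1.500)
C = 2078/1469 ≈ 1.415 → root-2 (1.414)
D = 955/538 ≈ 1.775 → 16:9 (1.778)

A=2:1, B=3:2, C=root-2, D=16:9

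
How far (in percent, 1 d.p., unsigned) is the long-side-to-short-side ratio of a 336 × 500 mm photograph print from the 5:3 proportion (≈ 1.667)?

Ratio = 500 / 336 ≈ 1.4881.
Ideal 5:3 ≈ 1.6667. |1.4881 − 1.6667| / 1.6667 ≈ 10.72% → 10.7%.

10.7%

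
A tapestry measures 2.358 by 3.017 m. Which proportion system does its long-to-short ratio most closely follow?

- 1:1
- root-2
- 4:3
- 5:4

5:4

Ratio = 3.017 / 2.358 ≈ 1.279.
Distances: 1:1 1.000 (Δ 0.279); root-2 1.414 (Δ 0.135); 4:3 1.333 (Δ 0.054); 5:4 1.250 (Δ 0.029).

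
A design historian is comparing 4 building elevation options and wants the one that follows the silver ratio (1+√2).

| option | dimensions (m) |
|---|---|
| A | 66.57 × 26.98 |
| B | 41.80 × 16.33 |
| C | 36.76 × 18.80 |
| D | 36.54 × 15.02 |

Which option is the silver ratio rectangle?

D

Target silver ratio ≈ 2.414.
A: 2.467 (Δ0.053)  B: 2.560 (Δ0.146)  C: 1.955 (Δ0.459)  D: 2.433 (Δ0.019)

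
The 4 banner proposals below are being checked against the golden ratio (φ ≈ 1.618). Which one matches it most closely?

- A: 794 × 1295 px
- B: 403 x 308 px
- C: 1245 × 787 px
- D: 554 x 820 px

Ratios (long/short): A ≈ 1.631; B ≈ 1.308; C ≈ 1.582; D ≈ 1.480.
golden ratio ≈ 1.618; option A is nearest (Δ 0.013).

A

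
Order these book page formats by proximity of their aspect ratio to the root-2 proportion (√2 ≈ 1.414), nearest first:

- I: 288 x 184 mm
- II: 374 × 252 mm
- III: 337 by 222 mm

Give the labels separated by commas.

I: 288/184 ≈ 1.565 → |1.565 − 1.414| = 0.151
II: 374/252 ≈ 1.484 → |1.484 − 1.414| = 0.070
III: 337/222 ≈ 1.518 → |1.518 − 1.414| = 0.104

II, III, I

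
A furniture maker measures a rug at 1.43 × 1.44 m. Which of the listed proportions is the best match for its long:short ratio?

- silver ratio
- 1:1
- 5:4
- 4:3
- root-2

1:1

Ratio = 1.44 / 1.43 ≈ 1.007.
Distances: silver ratio 2.414 (Δ 1.407); 1:1 1.000 (Δ 0.007); 5:4 1.250 (Δ 0.243); 4:3 1.333 (Δ 0.326); root-2 1.414 (Δ 0.407).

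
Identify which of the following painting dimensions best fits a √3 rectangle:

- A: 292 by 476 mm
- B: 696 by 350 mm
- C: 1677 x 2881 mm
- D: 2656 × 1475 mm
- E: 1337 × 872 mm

Ratios (long/short): A ≈ 1.630; B ≈ 1.989; C ≈ 1.718; D ≈ 1.801; E ≈ 1.533.
root-3 ≈ 1.732; option C is nearest (Δ 0.014).

C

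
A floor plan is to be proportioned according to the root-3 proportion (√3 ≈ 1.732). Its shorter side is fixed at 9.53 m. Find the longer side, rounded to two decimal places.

root-3 ≈ 1.73205.
Longer side = 9.53 × 1.73205 ≈ 16.5064 → 16.51 m.

16.51 m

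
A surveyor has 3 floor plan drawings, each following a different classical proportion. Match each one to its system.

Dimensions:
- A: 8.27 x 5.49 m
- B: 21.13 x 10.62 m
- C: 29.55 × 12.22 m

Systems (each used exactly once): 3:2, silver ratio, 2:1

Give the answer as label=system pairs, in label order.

Ratios: A ≈ 1.506; B ≈ 1.990; C ≈ 2.418.
Targets: 3:2 ≈ 1.500; silver ratio ≈ 2.414; 2:1 ≈ 2.000.

A=3:2, B=2:1, C=silver ratio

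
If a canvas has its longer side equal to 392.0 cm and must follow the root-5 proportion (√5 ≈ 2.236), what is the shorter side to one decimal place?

root-5 ≈ 2.23607.
Shorter side = 392.0 ÷ 2.23607 ≈ 175.308 → 175.3 cm.

175.3 cm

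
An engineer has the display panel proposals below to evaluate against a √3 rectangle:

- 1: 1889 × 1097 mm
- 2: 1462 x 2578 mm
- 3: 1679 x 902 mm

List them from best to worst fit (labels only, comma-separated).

Ratios: 1 = 1889 / 1097 ≈ 1.722; 2 = 2578 / 1462 ≈ 1.763; 3 = 1679 / 902 ≈ 1.861.
|Δ from 1.732|: 1 0.010; 2 0.031; 3 0.129.

1, 2, 3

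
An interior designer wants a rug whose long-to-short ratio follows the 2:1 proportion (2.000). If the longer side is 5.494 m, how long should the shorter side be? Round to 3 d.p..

2:1 = 2.00000.
Shorter side = 5.494 ÷ 2.00000 ≈ 2.74700 → 2.747 m.

2.747 m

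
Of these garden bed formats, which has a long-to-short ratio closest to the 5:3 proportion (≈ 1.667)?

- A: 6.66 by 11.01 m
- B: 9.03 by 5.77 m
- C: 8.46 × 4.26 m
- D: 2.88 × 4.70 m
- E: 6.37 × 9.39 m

A

Ratios (long/short): A ≈ 1.653; B ≈ 1.565; C ≈ 1.986; D ≈ 1.632; E ≈ 1.474.
5:3 ≈ 1.667; option A is nearest (Δ 0.014).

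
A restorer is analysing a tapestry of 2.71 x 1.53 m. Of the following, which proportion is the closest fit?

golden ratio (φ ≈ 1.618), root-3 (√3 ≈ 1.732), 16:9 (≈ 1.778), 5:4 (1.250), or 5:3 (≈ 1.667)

Ratio = 2.71 / 1.53 ≈ 1.771.
Distances: golden ratio 1.618 (Δ 0.153); root-3 1.732 (Δ 0.039); 16:9 1.778 (Δ 0.007); 5:4 1.250 (Δ 0.521); 5:3 1.667 (Δ 0.104).

16:9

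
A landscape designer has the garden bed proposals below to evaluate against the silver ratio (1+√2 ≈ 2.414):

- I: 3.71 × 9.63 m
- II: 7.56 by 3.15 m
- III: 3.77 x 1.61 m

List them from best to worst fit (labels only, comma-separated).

Ratios: I = 9.63 / 3.71 ≈ 2.596; II = 7.56 / 3.15 ≈ 2.400; III = 3.77 / 1.61 ≈ 2.342.
|Δ from 2.414|: I 0.182; II 0.014; III 0.072.

II, III, I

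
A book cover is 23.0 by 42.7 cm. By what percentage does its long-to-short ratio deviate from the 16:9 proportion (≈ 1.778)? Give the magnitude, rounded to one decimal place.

Ratio = 42.7 / 23.0 ≈ 1.8565.
Ideal 16:9 ≈ 1.7778. |1.8565 − 1.7778| / 1.7778 ≈ 4.43% → 4.4%.

4.4%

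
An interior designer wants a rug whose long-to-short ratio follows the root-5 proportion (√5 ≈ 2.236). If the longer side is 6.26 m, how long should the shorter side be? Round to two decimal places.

2.80 m

root-5 ≈ 2.23607.
Shorter side = 6.26 ÷ 2.23607 ≈ 2.7996 → 2.80 m.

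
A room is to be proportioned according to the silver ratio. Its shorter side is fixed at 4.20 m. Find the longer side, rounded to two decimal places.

silver ratio ≈ 2.41421.
Longer side = 4.20 × 2.41421 ≈ 10.1397 → 10.14 m.

10.14 m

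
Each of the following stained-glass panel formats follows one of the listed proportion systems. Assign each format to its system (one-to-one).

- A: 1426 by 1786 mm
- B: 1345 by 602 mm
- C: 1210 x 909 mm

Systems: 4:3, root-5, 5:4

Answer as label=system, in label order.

Ratios: A ≈ 1.252; B ≈ 2.234; C ≈ 1.331.
Targets: 4:3 ≈ 1.333; root-5 ≈ 2.236; 5:4 ≈ 1.250.

A=5:4, B=root-5, C=4:3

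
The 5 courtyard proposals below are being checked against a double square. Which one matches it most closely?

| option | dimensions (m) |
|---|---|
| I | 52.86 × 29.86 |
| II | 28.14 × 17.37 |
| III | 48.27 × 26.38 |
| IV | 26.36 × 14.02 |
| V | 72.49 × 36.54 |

Target 2:1 ≈ 2.000.
I: 1.770 (Δ0.230)  II: 1.620 (Δ0.380)  III: 1.830 (Δ0.170)  IV: 1.880 (Δ0.120)  V: 1.984 (Δ0.016)

V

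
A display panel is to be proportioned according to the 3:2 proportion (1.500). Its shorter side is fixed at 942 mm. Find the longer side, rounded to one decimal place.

3:2 = 1.50000.
Longer side = 942 × 1.50000 ≈ 1413.000 → 1413.0 mm.

1413.0 mm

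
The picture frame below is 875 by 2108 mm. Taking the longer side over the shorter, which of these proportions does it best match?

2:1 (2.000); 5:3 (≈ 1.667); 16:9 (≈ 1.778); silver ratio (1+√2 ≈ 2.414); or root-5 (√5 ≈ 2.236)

silver ratio

Ratio = 2108 / 875 ≈ 2.409.
Distances: 2:1 2.000 (Δ 0.409); 5:3 1.667 (Δ 0.742); 16:9 1.778 (Δ 0.631); silver ratio 2.414 (Δ 0.005); root-5 2.236 (Δ 0.173).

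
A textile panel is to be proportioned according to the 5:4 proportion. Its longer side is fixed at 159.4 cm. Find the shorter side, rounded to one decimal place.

5:4 = 1.25000.
Shorter side = 159.4 ÷ 1.25000 ≈ 127.520 → 127.5 cm.

127.5 cm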